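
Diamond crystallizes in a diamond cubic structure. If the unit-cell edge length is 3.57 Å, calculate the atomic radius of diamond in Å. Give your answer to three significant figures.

In a diamond cubic lattice, nearest neighbors lie along the body diagonal with √3·a = 8r.
r = √3·a/8 = 1.7321 × 3.57 / 8 = 0.773 Å.

0.773 Å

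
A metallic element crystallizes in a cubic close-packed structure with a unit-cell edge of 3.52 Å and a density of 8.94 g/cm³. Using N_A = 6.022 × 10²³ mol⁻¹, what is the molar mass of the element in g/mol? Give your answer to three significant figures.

An FCC cell has Z = 4 atoms; a = 3.520 × 10^-8 cm.
M = ρ·N_A·a³/Z = 8.94 × 6.022 × 10²³ × 4.361 × 10^-23 / 4 = 58.7 g/mol.

58.7 g/mol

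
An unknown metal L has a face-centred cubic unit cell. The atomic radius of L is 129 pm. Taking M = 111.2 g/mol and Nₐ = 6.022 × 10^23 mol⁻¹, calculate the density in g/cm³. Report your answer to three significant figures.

In an FCC lattice, atoms touch along the face diagonal, so √2·a = 4r, giving a = 364.9 pm = 3.649 × 10^-8 cm.
With Z = 4, ρ = Z·M/(N_A·a³) = 4 × 111.2 / (6.022 × 10²³ × 4.857 × 10^-23) = 15.21 g/cm³.

15.2 g/cm³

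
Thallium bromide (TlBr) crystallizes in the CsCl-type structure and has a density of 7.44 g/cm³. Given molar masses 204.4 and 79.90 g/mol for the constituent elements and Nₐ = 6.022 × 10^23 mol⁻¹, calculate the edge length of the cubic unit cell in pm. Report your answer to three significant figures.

M(TlBr) = 284.3 g/mol; Z = 1 formula unit per cell.
a³ = Z·M/(N_A·ρ) = 1 × 284.3 / (6.022 × 10²³ × 7.44) = 6.345 × 10^-23 cm³, so a = 3.989 × 10^-8 cm = 399 pm.

399 pm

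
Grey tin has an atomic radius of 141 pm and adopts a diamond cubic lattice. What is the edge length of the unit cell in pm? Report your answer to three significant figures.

In a diamond cubic lattice, nearest neighbors lie along the body diagonal with √3·a = 8r.
a = 8r/√3 = 8 × 141 / 1.7321 = 651 pm.

651 pm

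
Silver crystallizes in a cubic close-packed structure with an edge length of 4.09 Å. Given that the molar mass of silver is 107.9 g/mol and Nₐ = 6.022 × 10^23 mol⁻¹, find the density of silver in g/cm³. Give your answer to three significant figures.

An FCC unit cell contains Z = 4 atoms.
Cell volume: a³ = (4.09 Å)³ = (4.090 × 10^-8 cm)³ = 6.842 × 10^-23 cm³.
ρ = Z·M/(N_A·a³) = 4 × 107.9 / (6.022 × 10²³ × 6.842 × 10^-23) = 10.48 g/cm³.

10.5 g/cm³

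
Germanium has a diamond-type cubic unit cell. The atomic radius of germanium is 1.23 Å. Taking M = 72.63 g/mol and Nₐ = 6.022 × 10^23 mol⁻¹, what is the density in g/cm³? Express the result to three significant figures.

5.26 g/cm³

In a diamond cubic lattice, nearest neighbors lie along the body diagonal with √3·a = 8r, giving a = 5.681 Å = 5.681 × 10^-8 cm.
With Z = 8, ρ = Z·M/(N_A·a³) = 8 × 72.63 / (6.022 × 10²³ × 1.834 × 10^-22) = 5.262 g/cm³.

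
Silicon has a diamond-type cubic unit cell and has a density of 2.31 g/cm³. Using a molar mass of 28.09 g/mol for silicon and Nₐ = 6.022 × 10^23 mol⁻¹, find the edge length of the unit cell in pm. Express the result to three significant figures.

With Z = 8 atoms per diamond cubic cell, a³ = Z·M/(N_A·ρ) = 8 × 28.09 / (6.022 × 10²³ × 2.310 g/cm³) = 1.615 × 10^-22 cm³.
a = (1.615 × 10^-22)^(1/3) = 5.446 × 10^-8 cm = 545 pm.

545 pm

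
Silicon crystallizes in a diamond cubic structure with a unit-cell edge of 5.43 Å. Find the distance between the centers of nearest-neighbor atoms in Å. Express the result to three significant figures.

In a diamond cubic structure, nearest neighbors lie along the body diagonal with √3·a = 8r; the nearest-neighbor distance equals 2r = 0.4330·a.
d = 0.4330 × 5.43 = 2.35 Å.

2.35 Å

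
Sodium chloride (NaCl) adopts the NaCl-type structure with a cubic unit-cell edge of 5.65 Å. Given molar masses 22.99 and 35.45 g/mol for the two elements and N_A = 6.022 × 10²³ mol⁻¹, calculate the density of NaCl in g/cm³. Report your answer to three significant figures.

The NaCl-type structure contains Z = 4 formula units per cell; M(NaCl) = 22.99 + 35.45 = 58.44 g/mol.
a³ = (5.650 × 10^-8 cm)³ = 1.804 × 10^-22 cm³.
ρ = 4 × 58.44 / (6.022 × 10²³ × 1.804 × 10^-22) = 2.152 g/cm³.

2.15 g/cm³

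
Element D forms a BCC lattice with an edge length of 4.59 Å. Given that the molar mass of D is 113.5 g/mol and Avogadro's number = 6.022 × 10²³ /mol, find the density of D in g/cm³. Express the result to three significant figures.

A BCC unit cell contains Z = 2 atoms.
Cell volume: a³ = (4.59 Å)³ = (4.590 × 10^-8 cm)³ = 9.670 × 10^-23 cm³.
ρ = Z·M/(N_A·a³) = 2 × 113.5 / (6.022 × 10²³ × 9.670 × 10^-23) = 3.898 g/cm³.

3.90 g/cm³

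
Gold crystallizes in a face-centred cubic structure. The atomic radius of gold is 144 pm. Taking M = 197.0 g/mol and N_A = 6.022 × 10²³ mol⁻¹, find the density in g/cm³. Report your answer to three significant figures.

In an FCC lattice, atoms touch along the face diagonal, so √2·a = 4r, giving a = 407.3 pm = 4.073 × 10^-8 cm.
With Z = 4, ρ = Z·M/(N_A·a³) = 4 × 197.0 / (6.022 × 10²³ × 6.757 × 10^-23) = 19.37 g/cm³.

19.4 g/cm³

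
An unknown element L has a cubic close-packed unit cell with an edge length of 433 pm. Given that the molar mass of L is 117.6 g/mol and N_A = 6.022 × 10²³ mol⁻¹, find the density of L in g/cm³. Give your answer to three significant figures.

9.62 g/cm³

An FCC unit cell contains Z = 4 atoms.
Cell volume: a³ = (433 pm)³ = (4.330 × 10^-8 cm)³ = 8.118 × 10^-23 cm³.
ρ = Z·M/(N_A·a³) = 4 × 117.6 / (6.022 × 10²³ × 8.118 × 10^-23) = 9.622 g/cm³.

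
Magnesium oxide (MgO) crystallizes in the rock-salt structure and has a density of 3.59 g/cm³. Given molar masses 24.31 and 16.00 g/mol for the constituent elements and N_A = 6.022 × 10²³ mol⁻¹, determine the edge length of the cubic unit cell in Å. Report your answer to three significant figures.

M(MgO) = 40.31 g/mol; Z = 4 formula units per cell.
a³ = Z·M/(N_A·ρ) = 4 × 40.31 / (6.022 × 10²³ × 3.59) = 7.458 × 10^-23 cm³, so a = 4.209 × 10^-8 cm = 4.21 Å.

4.21 Å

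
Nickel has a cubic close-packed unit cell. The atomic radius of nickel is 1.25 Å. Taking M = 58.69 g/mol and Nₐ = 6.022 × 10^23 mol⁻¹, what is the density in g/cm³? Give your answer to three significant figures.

In an FCC lattice, atoms touch along the face diagonal, so √2·a = 4r, giving a = 3.536 Å = 3.536 × 10^-8 cm.
With Z = 4, ρ = Z·M/(N_A·a³) = 4 × 58.69 / (6.022 × 10²³ × 4.419 × 10^-23) = 8.821 g/cm³.

8.82 g/cm³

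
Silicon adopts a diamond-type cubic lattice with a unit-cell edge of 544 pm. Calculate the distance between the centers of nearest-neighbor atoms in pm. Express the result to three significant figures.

236 pm

In a diamond cubic structure, nearest neighbors lie along the body diagonal with √3·a = 8r; the nearest-neighbor distance equals 2r = 0.4330·a.
d = 0.4330 × 544 = 236 pm.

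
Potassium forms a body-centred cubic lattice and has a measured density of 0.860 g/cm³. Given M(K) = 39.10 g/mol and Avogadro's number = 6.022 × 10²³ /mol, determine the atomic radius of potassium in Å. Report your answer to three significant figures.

2.31 Å

For a BCC cell (Z = 2), a³ = Z·M/(N_A·ρ) = 2 × 39.10 / (6.022 × 10²³ × 0.8600) = 1.510 × 10^-22 cm³, so a = 5.325 × 10^-8 cm = 5.325 Å.
Atoms touch along the body diagonal, so √3·a = 4r, so r = 0.4330 × a = 2.31 Å.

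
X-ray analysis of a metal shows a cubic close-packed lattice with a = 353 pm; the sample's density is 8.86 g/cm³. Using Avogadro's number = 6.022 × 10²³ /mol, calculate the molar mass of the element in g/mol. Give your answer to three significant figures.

An FCC cell has Z = 4 atoms; a = 3.530 × 10^-8 cm.
M = ρ·N_A·a³/Z = 8.86 × 6.022 × 10²³ × 4.399 × 10^-23 / 4 = 58.7 g/mol.

58.7 g/mol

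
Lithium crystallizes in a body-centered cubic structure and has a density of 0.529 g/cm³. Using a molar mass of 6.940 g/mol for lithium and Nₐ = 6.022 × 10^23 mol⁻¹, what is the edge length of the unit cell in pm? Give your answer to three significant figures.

With Z = 2 atoms per BCC cell, a³ = Z·M/(N_A·ρ) = 2 × 6.940 / (6.022 × 10²³ × 0.5290 g/cm³) = 4.357 × 10^-23 cm³.
a = (4.357 × 10^-23)^(1/3) = 3.519 × 10^-8 cm = 352 pm.

352 pm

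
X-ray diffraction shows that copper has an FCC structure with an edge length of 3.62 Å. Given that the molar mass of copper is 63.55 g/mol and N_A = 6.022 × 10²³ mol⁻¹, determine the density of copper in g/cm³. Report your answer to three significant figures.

An FCC unit cell contains Z = 4 atoms.
Cell volume: a³ = (3.62 Å)³ = (3.620 × 10^-8 cm)³ = 4.744 × 10^-23 cm³.
ρ = Z·M/(N_A·a³) = 4 × 63.55 / (6.022 × 10²³ × 4.744 × 10^-23) = 8.898 g/cm³.

8.90 g/cm³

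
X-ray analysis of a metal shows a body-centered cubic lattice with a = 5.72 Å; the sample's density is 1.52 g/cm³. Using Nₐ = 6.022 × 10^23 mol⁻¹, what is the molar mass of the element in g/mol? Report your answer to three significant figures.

85.7 g/mol

A BCC cell has Z = 2 atoms; a = 5.720 × 10^-8 cm.
M = ρ·N_A·a³/Z = 1.52 × 6.022 × 10²³ × 1.871 × 10^-22 / 2 = 85.7 g/mol.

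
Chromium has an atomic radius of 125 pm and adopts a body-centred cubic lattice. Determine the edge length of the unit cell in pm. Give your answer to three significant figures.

289 pm

In a BCC lattice, atoms touch along the body diagonal, so √3·a = 4r.
a = 4r/√3 = 4 × 125 / 1.7321 = 289 pm.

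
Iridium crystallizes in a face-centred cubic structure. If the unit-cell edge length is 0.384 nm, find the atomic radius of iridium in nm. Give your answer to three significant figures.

0.136 nm

In an FCC lattice, atoms touch along the face diagonal, so √2·a = 4r.
r = √2·a/4 = 1.4142 × 0.384 / 4 = 0.136 nm.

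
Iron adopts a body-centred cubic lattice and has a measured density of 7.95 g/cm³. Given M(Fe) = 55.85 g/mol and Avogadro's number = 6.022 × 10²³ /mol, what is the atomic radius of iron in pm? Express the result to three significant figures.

124 pm

For a BCC cell (Z = 2), a³ = Z·M/(N_A·ρ) = 2 × 55.85 / (6.022 × 10²³ × 7.950) = 2.333 × 10^-23 cm³, so a = 2.857 × 10^-8 cm = 285.7 pm.
Atoms touch along the body diagonal, so √3·a = 4r, so r = 0.4330 × a = 124 pm.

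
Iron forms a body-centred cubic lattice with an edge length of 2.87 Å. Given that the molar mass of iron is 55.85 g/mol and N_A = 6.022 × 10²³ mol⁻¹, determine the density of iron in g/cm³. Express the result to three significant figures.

7.85 g/cm³

A BCC unit cell contains Z = 2 atoms.
Cell volume: a³ = (2.87 Å)³ = (2.870 × 10^-8 cm)³ = 2.364 × 10^-23 cm³.
ρ = Z·M/(N_A·a³) = 2 × 55.85 / (6.022 × 10²³ × 2.364 × 10^-23) = 7.846 g/cm³.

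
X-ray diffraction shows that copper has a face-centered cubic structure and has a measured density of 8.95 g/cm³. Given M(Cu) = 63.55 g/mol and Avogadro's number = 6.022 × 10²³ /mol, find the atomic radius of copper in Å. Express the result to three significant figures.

For an FCC cell (Z = 4), a³ = Z·M/(N_A·ρ) = 4 × 63.55 / (6.022 × 10²³ × 8.950) = 4.716 × 10^-23 cm³, so a = 3.613 × 10^-8 cm = 3.613 Å.
Atoms touch along the face diagonal, so √2·a = 4r, so r = 0.3536 × a = 1.28 Å.

1.28 Å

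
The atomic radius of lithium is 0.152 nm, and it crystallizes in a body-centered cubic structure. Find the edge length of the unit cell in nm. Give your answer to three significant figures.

In a BCC lattice, atoms touch along the body diagonal, so √3·a = 4r.
a = 4r/√3 = 4 × 0.152 / 1.7321 = 0.351 nm.

0.351 nm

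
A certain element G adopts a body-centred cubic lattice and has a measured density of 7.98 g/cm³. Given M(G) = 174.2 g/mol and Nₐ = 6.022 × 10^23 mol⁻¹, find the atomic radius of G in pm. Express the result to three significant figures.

For a BCC cell (Z = 2), a³ = Z·M/(N_A·ρ) = 2 × 174.2 / (6.022 × 10²³ × 7.980) = 7.250 × 10^-23 cm³, so a = 4.170 × 10^-8 cm = 417.0 pm.
Atoms touch along the body diagonal, so √3·a = 4r, so r = 0.4330 × a = 181 pm.

181 pm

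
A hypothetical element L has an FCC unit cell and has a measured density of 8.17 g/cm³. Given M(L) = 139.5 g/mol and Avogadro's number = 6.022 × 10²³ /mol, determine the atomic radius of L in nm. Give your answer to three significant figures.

For an FCC cell (Z = 4), a³ = Z·M/(N_A·ρ) = 4 × 139.5 / (6.022 × 10²³ × 8.170) = 1.134 × 10^-22 cm³, so a = 4.841 × 10^-8 cm = 0.4841 nm.
Atoms touch along the face diagonal, so √2·a = 4r, so r = 0.3536 × a = 0.171 nm.

0.171 nm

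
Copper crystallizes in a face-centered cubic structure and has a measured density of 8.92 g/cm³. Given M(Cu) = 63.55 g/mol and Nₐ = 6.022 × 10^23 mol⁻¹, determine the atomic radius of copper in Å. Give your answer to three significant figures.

1.28 Å

For an FCC cell (Z = 4), a³ = Z·M/(N_A·ρ) = 4 × 63.55 / (6.022 × 10²³ × 8.920) = 4.732 × 10^-23 cm³, so a = 3.617 × 10^-8 cm = 3.617 Å.
Atoms touch along the face diagonal, so √2·a = 4r, so r = 0.3536 × a = 1.28 Å.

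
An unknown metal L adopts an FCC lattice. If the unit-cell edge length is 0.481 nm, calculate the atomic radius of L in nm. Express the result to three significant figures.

0.170 nm

In an FCC lattice, atoms touch along the face diagonal, so √2·a = 4r.
r = √2·a/4 = 1.4142 × 0.481 / 4 = 0.170 nm.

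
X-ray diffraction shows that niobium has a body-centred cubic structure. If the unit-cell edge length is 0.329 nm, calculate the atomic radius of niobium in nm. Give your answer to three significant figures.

0.142 nm

In a BCC lattice, atoms touch along the body diagonal, so √3·a = 4r.
r = √3·a/4 = 1.7321 × 0.329 / 4 = 0.142 nm.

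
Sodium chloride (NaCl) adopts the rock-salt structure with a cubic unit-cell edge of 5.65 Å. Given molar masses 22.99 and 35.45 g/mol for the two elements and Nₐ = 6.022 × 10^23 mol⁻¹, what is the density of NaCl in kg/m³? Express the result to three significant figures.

2150 kg/m³

The rock-salt structure contains Z = 4 formula units per cell; M(NaCl) = 22.99 + 35.45 = 58.44 g/mol.
a³ = (5.650 × 10^-8 cm)³ = 1.804 × 10^-22 cm³.
ρ = 4 × 58.44 / (6.022 × 10²³ × 1.804 × 10^-22) = 2.152 g/cm³ = 2150 kg/m³.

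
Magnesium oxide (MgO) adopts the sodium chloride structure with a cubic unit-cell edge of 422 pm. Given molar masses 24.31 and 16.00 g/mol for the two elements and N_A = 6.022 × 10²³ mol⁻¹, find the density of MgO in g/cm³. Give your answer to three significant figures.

3.56 g/cm³

The sodium chloride structure contains Z = 4 formula units per cell; M(MgO) = 24.31 + 16.00 = 40.31 g/mol.
a³ = (4.220 × 10^-8 cm)³ = 7.515 × 10^-23 cm³.
ρ = 4 × 40.31 / (6.022 × 10²³ × 7.515 × 10^-23) = 3.563 g/cm³.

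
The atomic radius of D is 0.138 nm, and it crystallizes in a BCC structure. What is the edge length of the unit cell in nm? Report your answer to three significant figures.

In a BCC lattice, atoms touch along the body diagonal, so √3·a = 4r.
a = 4r/√3 = 4 × 0.138 / 1.7321 = 0.319 nm.

0.319 nm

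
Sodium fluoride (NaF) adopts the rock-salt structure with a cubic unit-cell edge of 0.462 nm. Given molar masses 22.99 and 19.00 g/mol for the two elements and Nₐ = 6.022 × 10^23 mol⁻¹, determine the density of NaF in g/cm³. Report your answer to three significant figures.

The rock-salt structure contains Z = 4 formula units per cell; M(NaF) = 22.99 + 19.00 = 41.99 g/mol.
a³ = (4.620 × 10^-8 cm)³ = 9.861 × 10^-23 cm³.
ρ = 4 × 41.99 / (6.022 × 10²³ × 9.861 × 10^-23) = 2.828 g/cm³.

2.83 g/cm³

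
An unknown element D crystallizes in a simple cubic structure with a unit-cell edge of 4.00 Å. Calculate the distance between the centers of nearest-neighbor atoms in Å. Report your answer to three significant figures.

4.00 Å

In a simple cubic structure, atoms touch along the cell edge, so a = 2r; the nearest-neighbor distance equals 2r = 1.000·a.
d = 1.000 × 4.00 = 4.00 Å.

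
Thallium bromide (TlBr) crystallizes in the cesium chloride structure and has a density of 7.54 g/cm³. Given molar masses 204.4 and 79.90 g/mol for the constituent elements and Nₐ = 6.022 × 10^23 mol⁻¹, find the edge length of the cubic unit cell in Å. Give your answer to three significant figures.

3.97 Å

M(TlBr) = 284.3 g/mol; Z = 1 formula unit per cell.
a³ = Z·M/(N_A·ρ) = 1 × 284.3 / (6.022 × 10²³ × 7.54) = 6.261 × 10^-23 cm³, so a = 3.971 × 10^-8 cm = 3.97 Å.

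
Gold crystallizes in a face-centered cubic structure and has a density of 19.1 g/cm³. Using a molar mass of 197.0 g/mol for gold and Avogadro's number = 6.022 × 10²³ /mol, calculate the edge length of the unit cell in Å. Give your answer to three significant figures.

4.09 Å

With Z = 4 atoms per FCC cell, a³ = Z·M/(N_A·ρ) = 4 × 197.0 / (6.022 × 10²³ × 19.10 g/cm³) = 6.851 × 10^-23 cm³.
a = (6.851 × 10^-23)^(1/3) = 4.092 × 10^-8 cm = 4.09 Å.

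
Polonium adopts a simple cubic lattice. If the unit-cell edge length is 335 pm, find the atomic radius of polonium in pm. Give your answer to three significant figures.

In a simple cubic lattice, atoms touch along the cell edge, so a = 2r.
r = a/2 = 335/2 = 168 pm.

168 pm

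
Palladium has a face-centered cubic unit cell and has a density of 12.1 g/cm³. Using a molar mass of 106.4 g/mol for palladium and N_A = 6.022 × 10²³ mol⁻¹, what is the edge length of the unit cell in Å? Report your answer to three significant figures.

3.88 Å

With Z = 4 atoms per FCC cell, a³ = Z·M/(N_A·ρ) = 4 × 106.4 / (6.022 × 10²³ × 12.10 g/cm³) = 5.841 × 10^-23 cm³.
a = (5.841 × 10^-23)^(1/3) = 3.880 × 10^-8 cm = 3.88 Å.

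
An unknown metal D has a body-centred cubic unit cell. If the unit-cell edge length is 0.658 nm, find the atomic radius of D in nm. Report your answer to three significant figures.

0.285 nm

In a BCC lattice, atoms touch along the body diagonal, so √3·a = 4r.
r = √3·a/4 = 1.7321 × 0.658 / 4 = 0.285 nm.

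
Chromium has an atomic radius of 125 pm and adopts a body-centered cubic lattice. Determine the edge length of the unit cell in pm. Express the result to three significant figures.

In a BCC lattice, atoms touch along the body diagonal, so √3·a = 4r.
a = 4r/√3 = 4 × 125 / 1.7321 = 289 pm.

289 pm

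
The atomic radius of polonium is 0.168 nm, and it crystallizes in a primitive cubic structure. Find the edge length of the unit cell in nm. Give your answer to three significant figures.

In a simple cubic lattice, atoms touch along the cell edge, so a = 2r.
a = 2r = 2 × 0.168 = 0.336 nm.

0.336 nm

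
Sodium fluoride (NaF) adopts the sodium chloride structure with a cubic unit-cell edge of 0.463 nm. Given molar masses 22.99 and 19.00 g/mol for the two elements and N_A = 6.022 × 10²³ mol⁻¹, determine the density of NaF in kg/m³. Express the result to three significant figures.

2810 kg/m³

The sodium chloride structure contains Z = 4 formula units per cell; M(NaF) = 22.99 + 19.00 = 41.99 g/mol.
a³ = (4.630 × 10^-8 cm)³ = 9.925 × 10^-23 cm³.
ρ = 4 × 41.99 / (6.022 × 10²³ × 9.925 × 10^-23) = 2.810 g/cm³ = 2810 kg/m³.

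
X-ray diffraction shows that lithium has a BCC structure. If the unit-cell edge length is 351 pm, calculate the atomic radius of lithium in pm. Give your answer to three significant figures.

In a BCC lattice, atoms touch along the body diagonal, so √3·a = 4r.
r = √3·a/4 = 1.7321 × 351 / 4 = 152 pm.

152 pm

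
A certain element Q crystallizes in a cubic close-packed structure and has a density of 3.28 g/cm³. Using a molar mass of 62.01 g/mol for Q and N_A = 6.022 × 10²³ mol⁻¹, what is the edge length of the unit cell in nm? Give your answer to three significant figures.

With Z = 4 atoms per FCC cell, a³ = Z·M/(N_A·ρ) = 4 × 62.01 / (6.022 × 10²³ × 3.280 g/cm³) = 1.256 × 10^-22 cm³.
a = (1.256 × 10^-22)^(1/3) = 5.008 × 10^-8 cm = 0.501 nm.

0.501 nm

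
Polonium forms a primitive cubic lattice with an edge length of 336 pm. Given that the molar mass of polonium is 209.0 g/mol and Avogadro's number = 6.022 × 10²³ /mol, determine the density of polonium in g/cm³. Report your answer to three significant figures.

9.15 g/cm³

A simple cubic unit cell contains Z = 1 atom.
Cell volume: a³ = (336 pm)³ = (3.360 × 10^-8 cm)³ = 3.793 × 10^-23 cm³.
ρ = Z·M/(N_A·a³) = 1 × 209.0 / (6.022 × 10²³ × 3.793 × 10^-23) = 9.149 g/cm³.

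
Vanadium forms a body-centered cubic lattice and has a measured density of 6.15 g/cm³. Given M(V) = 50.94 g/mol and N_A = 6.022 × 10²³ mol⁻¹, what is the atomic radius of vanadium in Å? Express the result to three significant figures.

1.31 Å

For a BCC cell (Z = 2), a³ = Z·M/(N_A·ρ) = 2 × 50.94 / (6.022 × 10²³ × 6.150) = 2.751 × 10^-23 cm³, so a = 3.019 × 10^-8 cm = 3.019 Å.
Atoms touch along the body diagonal, so √3·a = 4r, so r = 0.4330 × a = 1.31 Å.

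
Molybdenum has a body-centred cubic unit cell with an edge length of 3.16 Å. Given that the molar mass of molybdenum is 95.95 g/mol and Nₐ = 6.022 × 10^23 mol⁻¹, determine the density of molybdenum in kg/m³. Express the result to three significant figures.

A BCC unit cell contains Z = 2 atoms.
Cell volume: a³ = (3.16 Å)³ = (3.160 × 10^-8 cm)³ = 3.155 × 10^-23 cm³.
ρ = Z·M/(N_A·a³) = 2 × 95.95 / (6.022 × 10²³ × 3.155 × 10^-23) = 10.10 g/cm³ = 10100 kg/m³.

10100 kg/m³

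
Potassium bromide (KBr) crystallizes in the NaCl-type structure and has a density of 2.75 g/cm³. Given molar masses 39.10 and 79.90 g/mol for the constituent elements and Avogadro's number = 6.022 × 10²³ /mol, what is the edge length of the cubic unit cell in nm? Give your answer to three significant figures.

M(KBr) = 119.0 g/mol; Z = 4 formula units per cell.
a³ = Z·M/(N_A·ρ) = 4 × 119.0 / (6.022 × 10²³ × 2.75) = 2.874 × 10^-22 cm³, so a = 6.600 × 10^-8 cm = 0.660 nm.

0.660 nm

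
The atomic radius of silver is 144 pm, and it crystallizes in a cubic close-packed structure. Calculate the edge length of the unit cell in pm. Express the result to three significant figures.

407 pm

In an FCC lattice, atoms touch along the face diagonal, so √2·a = 4r.
a = 4r/√2 = 4 × 144 / 1.4142 = 407 pm.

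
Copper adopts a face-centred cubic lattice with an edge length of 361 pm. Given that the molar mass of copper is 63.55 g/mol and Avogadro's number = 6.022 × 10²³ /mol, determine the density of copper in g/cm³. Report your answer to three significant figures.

An FCC unit cell contains Z = 4 atoms.
Cell volume: a³ = (361 pm)³ = (3.610 × 10^-8 cm)³ = 4.705 × 10^-23 cm³.
ρ = Z·M/(N_A·a³) = 4 × 63.55 / (6.022 × 10²³ × 4.705 × 10^-23) = 8.972 g/cm³.

8.97 g/cm³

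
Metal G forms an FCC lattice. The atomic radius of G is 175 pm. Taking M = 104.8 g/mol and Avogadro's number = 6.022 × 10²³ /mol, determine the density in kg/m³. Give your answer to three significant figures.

5740 kg/m³

In an FCC lattice, atoms touch along the face diagonal, so √2·a = 4r, giving a = 495.0 pm = 4.950 × 10^-8 cm.
With Z = 4, ρ = Z·M/(N_A·a³) = 4 × 104.8 / (6.022 × 10²³ × 1.213 × 10^-22) = 5.740 g/cm³ = 5740 kg/m³.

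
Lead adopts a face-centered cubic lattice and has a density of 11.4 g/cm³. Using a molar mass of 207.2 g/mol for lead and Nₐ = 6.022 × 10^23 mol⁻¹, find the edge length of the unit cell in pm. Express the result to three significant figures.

494 pm

With Z = 4 atoms per FCC cell, a³ = Z·M/(N_A·ρ) = 4 × 207.2 / (6.022 × 10²³ × 11.40 g/cm³) = 1.207 × 10^-22 cm³.
a = (1.207 × 10^-22)^(1/3) = 4.942 × 10^-8 cm = 494 pm.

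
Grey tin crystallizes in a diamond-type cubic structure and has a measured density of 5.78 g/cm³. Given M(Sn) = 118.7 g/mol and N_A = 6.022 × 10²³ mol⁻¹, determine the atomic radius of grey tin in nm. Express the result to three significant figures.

For a diamond cubic cell (Z = 8), a³ = Z·M/(N_A·ρ) = 8 × 118.7 / (6.022 × 10²³ × 5.780) = 2.728 × 10^-22 cm³, so a = 6.486 × 10^-8 cm = 0.6486 nm.
Nearest neighbors lie along the body diagonal with √3·a = 8r, so r = 0.2165 × a = 0.140 nm.

0.140 nm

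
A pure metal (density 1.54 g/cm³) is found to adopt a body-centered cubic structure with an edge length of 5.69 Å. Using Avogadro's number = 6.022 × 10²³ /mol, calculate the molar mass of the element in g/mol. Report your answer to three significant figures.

85.4 g/mol

A BCC cell has Z = 2 atoms; a = 5.690 × 10^-8 cm.
M = ρ·N_A·a³/Z = 1.54 × 6.022 × 10²³ × 1.842 × 10^-22 / 2 = 85.4 g/mol.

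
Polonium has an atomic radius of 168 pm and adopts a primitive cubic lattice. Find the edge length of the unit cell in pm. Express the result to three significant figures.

In a simple cubic lattice, atoms touch along the cell edge, so a = 2r.
a = 2r = 2 × 168 = 336 pm.

336 pm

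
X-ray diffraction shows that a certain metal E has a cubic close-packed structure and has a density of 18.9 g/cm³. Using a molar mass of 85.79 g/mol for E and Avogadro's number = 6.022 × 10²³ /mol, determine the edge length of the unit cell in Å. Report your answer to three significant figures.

3.11 Å

With Z = 4 atoms per FCC cell, a³ = Z·M/(N_A·ρ) = 4 × 85.79 / (6.022 × 10²³ × 18.90 g/cm³) = 3.015 × 10^-23 cm³.
a = (3.015 × 10^-23)^(1/3) = 3.112 × 10^-8 cm = 3.11 Å.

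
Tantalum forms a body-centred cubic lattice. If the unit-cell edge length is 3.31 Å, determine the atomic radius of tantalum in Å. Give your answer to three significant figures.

1.43 Å

In a BCC lattice, atoms touch along the body diagonal, so √3·a = 4r.
r = √3·a/4 = 1.7321 × 3.31 / 4 = 1.43 Å.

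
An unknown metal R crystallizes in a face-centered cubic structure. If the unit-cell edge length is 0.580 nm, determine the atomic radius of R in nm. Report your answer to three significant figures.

0.205 nm

In an FCC lattice, atoms touch along the face diagonal, so √2·a = 4r.
r = √2·a/4 = 1.4142 × 0.580 / 4 = 0.205 nm.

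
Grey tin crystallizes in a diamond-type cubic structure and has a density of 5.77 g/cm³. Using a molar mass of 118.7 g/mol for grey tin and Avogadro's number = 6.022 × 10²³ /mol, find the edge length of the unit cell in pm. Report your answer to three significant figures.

With Z = 8 atoms per diamond cubic cell, a³ = Z·M/(N_A·ρ) = 8 × 118.7 / (6.022 × 10²³ × 5.770 g/cm³) = 2.733 × 10^-22 cm³.
a = (2.733 × 10^-22)^(1/3) = 6.489 × 10^-8 cm = 649 pm.

649 pm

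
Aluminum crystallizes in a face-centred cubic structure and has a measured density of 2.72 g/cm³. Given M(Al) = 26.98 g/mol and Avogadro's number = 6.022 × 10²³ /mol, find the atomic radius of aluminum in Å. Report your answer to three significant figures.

For an FCC cell (Z = 4), a³ = Z·M/(N_A·ρ) = 4 × 26.98 / (6.022 × 10²³ × 2.720) = 6.589 × 10^-23 cm³, so a = 4.039 × 10^-8 cm = 4.039 Å.
Atoms touch along the face diagonal, so √2·a = 4r, so r = 0.3536 × a = 1.43 Å.

1.43 Å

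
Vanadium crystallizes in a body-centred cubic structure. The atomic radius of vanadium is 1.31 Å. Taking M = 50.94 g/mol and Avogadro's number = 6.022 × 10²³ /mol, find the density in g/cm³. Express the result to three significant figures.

6.11 g/cm³

In a BCC lattice, atoms touch along the body diagonal, so √3·a = 4r, giving a = 3.025 Å = 3.025 × 10^-8 cm.
With Z = 2, ρ = Z·M/(N_A·a³) = 2 × 50.94 / (6.022 × 10²³ × 2.769 × 10^-23) = 6.110 g/cm³.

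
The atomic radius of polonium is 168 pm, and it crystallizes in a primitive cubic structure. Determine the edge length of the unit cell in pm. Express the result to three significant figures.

336 pm

In a simple cubic lattice, atoms touch along the cell edge, so a = 2r.
a = 2r = 2 × 168 = 336 pm.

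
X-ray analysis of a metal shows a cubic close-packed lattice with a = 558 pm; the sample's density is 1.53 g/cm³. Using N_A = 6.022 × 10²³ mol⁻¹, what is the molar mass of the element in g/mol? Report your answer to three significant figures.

An FCC cell has Z = 4 atoms; a = 5.580 × 10^-8 cm.
M = ρ·N_A·a³/Z = 1.53 × 6.022 × 10²³ × 1.737 × 10^-22 / 4 = 40.0 g/mol.

40.0 g/mol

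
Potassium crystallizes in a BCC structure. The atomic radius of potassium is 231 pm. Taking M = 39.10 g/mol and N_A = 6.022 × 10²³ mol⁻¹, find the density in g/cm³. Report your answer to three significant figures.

In a BCC lattice, atoms touch along the body diagonal, so √3·a = 4r, giving a = 533.5 pm = 5.335 × 10^-8 cm.
With Z = 2, ρ = Z·M/(N_A·a³) = 2 × 39.10 / (6.022 × 10²³ × 1.518 × 10^-22) = 0.8553 g/cm³.

0.855 g/cm³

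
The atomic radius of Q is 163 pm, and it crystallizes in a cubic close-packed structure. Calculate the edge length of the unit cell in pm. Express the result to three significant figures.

In an FCC lattice, atoms touch along the face diagonal, so √2·a = 4r.
a = 4r/√2 = 4 × 163 / 1.4142 = 461 pm.

461 pm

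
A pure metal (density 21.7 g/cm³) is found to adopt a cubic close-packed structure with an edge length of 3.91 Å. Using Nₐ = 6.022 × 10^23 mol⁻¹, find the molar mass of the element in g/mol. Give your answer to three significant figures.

An FCC cell has Z = 4 atoms; a = 3.910 × 10^-8 cm.
M = ρ·N_A·a³/Z = 21.7 × 6.022 × 10²³ × 5.978 × 10^-23 / 4 = 195 g/mol.

195 g/mol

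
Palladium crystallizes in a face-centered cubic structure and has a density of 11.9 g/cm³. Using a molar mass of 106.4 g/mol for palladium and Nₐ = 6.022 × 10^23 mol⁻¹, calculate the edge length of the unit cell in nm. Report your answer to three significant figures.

With Z = 4 atoms per FCC cell, a³ = Z·M/(N_A·ρ) = 4 × 106.4 / (6.022 × 10²³ × 11.90 g/cm³) = 5.939 × 10^-23 cm³.
a = (5.939 × 10^-23)^(1/3) = 3.902 × 10^-8 cm = 0.390 nm.

0.390 nm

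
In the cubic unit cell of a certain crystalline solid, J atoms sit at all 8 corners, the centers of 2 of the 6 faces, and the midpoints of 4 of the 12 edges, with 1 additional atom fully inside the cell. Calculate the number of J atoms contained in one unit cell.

Corner atoms are shared by 8 cells (1/8 each), face atoms by 2 (1/2 each), edge atoms by 4 (1/4 each), interior atoms are unshared.
Net atoms = 8 × 1/8 + 2 × 1/2 + 4 × 1/4 + 1 = 1 + 1 + 1 + 1 = 4.

4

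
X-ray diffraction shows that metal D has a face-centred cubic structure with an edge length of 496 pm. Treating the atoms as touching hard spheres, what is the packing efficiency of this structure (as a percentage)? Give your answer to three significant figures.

In an FCC lattice atoms touch along the face diagonal, so √2·a = 4r, so r = 0.3536a = 175.4 pm.
Packing fraction = Z·(4/3)πr³ / a³ = 4 × (4/3)π × (175.4)³ / (496)³ = 0.7405 = 74.0%.

74.0%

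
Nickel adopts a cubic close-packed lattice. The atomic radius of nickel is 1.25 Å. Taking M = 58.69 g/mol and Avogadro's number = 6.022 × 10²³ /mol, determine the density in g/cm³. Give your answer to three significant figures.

In an FCC lattice, atoms touch along the face diagonal, so √2·a = 4r, giving a = 3.536 Å = 3.536 × 10^-8 cm.
With Z = 4, ρ = Z·M/(N_A·a³) = 4 × 58.69 / (6.022 × 10²³ × 4.419 × 10^-23) = 8.821 g/cm³.

8.82 g/cm³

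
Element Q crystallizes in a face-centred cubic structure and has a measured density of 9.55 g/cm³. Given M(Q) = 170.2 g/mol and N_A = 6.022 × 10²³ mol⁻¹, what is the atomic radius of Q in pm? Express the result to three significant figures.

174 pm

For an FCC cell (Z = 4), a³ = Z·M/(N_A·ρ) = 4 × 170.2 / (6.022 × 10²³ × 9.550) = 1.184 × 10^-22 cm³, so a = 4.910 × 10^-8 cm = 491.0 pm.
Atoms touch along the face diagonal, so √2·a = 4r, so r = 0.3536 × a = 174 pm.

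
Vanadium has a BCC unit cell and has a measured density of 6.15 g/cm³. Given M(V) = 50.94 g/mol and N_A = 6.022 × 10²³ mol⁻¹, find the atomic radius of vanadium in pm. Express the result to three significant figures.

For a BCC cell (Z = 2), a³ = Z·M/(N_A·ρ) = 2 × 50.94 / (6.022 × 10²³ × 6.150) = 2.751 × 10^-23 cm³, so a = 3.019 × 10^-8 cm = 301.9 pm.
Atoms touch along the body diagonal, so √3·a = 4r, so r = 0.4330 × a = 131 pm.

131 pm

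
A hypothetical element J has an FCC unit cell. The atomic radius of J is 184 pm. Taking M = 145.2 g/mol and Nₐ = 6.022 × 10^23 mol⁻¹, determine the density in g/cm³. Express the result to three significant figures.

6.84 g/cm³

In an FCC lattice, atoms touch along the face diagonal, so √2·a = 4r, giving a = 520.4 pm = 5.204 × 10^-8 cm.
With Z = 4, ρ = Z·M/(N_A·a³) = 4 × 145.2 / (6.022 × 10²³ × 1.410 × 10^-22) = 6.842 g/cm³.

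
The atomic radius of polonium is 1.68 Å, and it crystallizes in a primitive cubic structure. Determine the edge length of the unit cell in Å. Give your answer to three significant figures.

3.36 Å

In a simple cubic lattice, atoms touch along the cell edge, so a = 2r.
a = 2r = 2 × 1.68 = 3.36 Å.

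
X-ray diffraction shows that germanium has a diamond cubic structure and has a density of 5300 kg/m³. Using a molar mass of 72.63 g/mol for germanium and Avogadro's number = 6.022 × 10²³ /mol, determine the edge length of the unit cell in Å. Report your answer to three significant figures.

5.67 Å

With Z = 8 atoms per diamond cubic cell, a³ = Z·M/(N_A·ρ) = 8 × 72.63 / (6.022 × 10²³ × 5.300 g/cm³) = 1.820 × 10^-22 cm³.
a = (1.820 × 10^-22)^(1/3) = 5.668 × 10^-8 cm = 5.67 Å.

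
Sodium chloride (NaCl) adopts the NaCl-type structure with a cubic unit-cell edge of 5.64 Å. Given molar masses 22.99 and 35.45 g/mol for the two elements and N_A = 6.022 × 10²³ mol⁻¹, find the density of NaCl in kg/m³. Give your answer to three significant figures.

2160 kg/m³

The NaCl-type structure contains Z = 4 formula units per cell; M(NaCl) = 22.99 + 35.45 = 58.44 g/mol.
a³ = (5.640 × 10^-8 cm)³ = 1.794 × 10^-22 cm³.
ρ = 4 × 58.44 / (6.022 × 10²³ × 1.794 × 10^-22) = 2.164 g/cm³ = 2160 kg/m³.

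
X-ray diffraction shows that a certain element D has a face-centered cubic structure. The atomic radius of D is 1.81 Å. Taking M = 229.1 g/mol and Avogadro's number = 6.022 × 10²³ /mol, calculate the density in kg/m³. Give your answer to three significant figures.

In an FCC lattice, atoms touch along the face diagonal, so √2·a = 4r, giving a = 5.119 Å = 5.119 × 10^-8 cm.
With Z = 4, ρ = Z·M/(N_A·a³) = 4 × 229.1 / (6.022 × 10²³ × 1.342 × 10^-22) = 11.34 g/cm³ = 11300 kg/m³.

11300 kg/m³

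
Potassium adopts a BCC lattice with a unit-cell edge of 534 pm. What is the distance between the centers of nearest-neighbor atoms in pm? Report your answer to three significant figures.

In a BCC structure, atoms touch along the body diagonal, so √3·a = 4r; the nearest-neighbor distance equals 2r = 0.8660·a.
d = 0.8660 × 534 = 462 pm.

462 pm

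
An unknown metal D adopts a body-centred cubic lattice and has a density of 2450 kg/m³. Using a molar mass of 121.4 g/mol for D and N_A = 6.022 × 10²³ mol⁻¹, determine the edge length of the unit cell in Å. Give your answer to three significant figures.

With Z = 2 atoms per BCC cell, a³ = Z·M/(N_A·ρ) = 2 × 121.4 / (6.022 × 10²³ × 2.450 g/cm³) = 1.646 × 10^-22 cm³.
a = (1.646 × 10^-22)^(1/3) = 5.480 × 10^-8 cm = 5.48 Å.

5.48 Å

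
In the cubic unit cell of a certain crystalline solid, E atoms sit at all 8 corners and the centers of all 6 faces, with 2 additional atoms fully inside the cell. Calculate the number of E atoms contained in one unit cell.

Corner atoms are shared by 8 cells (1/8 each), face atoms by 2 (1/2 each), interior atoms are unshared.
Net atoms = 8 × 1/8 + 6 × 1/2 + 2 = 1 + 3 + 2 = 6.

6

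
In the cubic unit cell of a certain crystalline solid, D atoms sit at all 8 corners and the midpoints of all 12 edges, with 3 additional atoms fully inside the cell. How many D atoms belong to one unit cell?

7

Corner atoms are shared by 8 cells (1/8 each), edge atoms by 4 (1/4 each), interior atoms are unshared.
Net atoms = 8 × 1/8 + 12 × 1/4 + 3 = 1 + 3 + 3 = 7.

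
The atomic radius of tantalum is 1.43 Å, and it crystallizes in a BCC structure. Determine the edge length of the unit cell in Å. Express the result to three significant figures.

In a BCC lattice, atoms touch along the body diagonal, so √3·a = 4r.
a = 4r/√3 = 4 × 1.43 / 1.7321 = 3.30 Å.

3.30 Å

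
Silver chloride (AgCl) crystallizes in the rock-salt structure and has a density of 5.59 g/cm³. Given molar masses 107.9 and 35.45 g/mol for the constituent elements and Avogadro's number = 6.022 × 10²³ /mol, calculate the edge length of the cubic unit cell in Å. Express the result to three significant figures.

M(AgCl) = 143.35 g/mol; Z = 4 formula units per cell.
a³ = Z·M/(N_A·ρ) = 4 × 143.35 / (6.022 × 10²³ × 5.59) = 1.703 × 10^-22 cm³, so a = 5.543 × 10^-8 cm = 5.54 Å.

5.54 Å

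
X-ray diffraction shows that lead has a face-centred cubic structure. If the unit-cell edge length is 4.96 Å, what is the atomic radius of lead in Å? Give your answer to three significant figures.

In an FCC lattice, atoms touch along the face diagonal, so √2·a = 4r.
r = √2·a/4 = 1.4142 × 4.96 / 4 = 1.75 Å.

1.75 Å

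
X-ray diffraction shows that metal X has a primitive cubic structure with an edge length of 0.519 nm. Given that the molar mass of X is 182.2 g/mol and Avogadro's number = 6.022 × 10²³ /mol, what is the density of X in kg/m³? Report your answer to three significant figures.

2160 kg/m³

A simple cubic unit cell contains Z = 1 atom.
Cell volume: a³ = (0.519 nm)³ = (5.190 × 10^-8 cm)³ = 1.398 × 10^-22 cm³.
ρ = Z·M/(N_A·a³) = 1 × 182.2 / (6.022 × 10²³ × 1.398 × 10^-22) = 2.164 g/cm³ = 2160 kg/m³.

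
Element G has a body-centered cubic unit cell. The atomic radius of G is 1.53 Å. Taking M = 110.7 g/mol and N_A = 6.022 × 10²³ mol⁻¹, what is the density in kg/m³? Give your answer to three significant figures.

8330 kg/m³

In a BCC lattice, atoms touch along the body diagonal, so √3·a = 4r, giving a = 3.533 Å = 3.533 × 10^-8 cm.
With Z = 2, ρ = Z·M/(N_A·a³) = 2 × 110.7 / (6.022 × 10²³ × 4.411 × 10^-23) = 8.334 g/cm³ = 8330 kg/m³.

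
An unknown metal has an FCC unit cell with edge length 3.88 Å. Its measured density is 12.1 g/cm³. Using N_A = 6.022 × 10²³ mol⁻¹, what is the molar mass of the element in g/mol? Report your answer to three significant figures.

106 g/mol

An FCC cell has Z = 4 atoms; a = 3.880 × 10^-8 cm.
M = ρ·N_A·a³/Z = 12.1 × 6.022 × 10²³ × 5.841 × 10^-23 / 4 = 106 g/mol.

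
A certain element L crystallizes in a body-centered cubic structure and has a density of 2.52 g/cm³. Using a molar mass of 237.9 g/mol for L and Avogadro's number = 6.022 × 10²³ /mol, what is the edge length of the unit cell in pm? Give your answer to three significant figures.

With Z = 2 atoms per BCC cell, a³ = Z·M/(N_A·ρ) = 2 × 237.9 / (6.022 × 10²³ × 2.520 g/cm³) = 3.135 × 10^-22 cm³.
a = (3.135 × 10^-22)^(1/3) = 6.794 × 10^-8 cm = 679 pm.

679 pm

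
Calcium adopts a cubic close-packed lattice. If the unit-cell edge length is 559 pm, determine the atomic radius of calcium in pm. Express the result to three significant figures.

In an FCC lattice, atoms touch along the face diagonal, so √2·a = 4r.
r = √2·a/4 = 1.4142 × 559 / 4 = 198 pm.

198 pm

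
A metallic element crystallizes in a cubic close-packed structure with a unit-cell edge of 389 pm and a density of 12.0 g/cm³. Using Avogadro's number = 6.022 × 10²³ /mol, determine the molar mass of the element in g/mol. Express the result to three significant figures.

An FCC cell has Z = 4 atoms; a = 3.890 × 10^-8 cm.
M = ρ·N_A·a³/Z = 12.0 × 6.022 × 10²³ × 5.886 × 10^-23 / 4 = 106 g/mol.

106 g/mol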